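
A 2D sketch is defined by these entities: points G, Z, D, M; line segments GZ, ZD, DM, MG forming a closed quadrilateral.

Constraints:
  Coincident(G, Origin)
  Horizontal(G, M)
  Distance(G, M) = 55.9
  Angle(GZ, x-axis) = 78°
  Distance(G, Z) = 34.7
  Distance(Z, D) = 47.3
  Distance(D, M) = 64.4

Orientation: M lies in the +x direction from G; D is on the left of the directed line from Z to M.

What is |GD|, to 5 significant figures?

77.277

Checks: |GM| = 55.90 ✓; |GZ| = 34.70 ✓; |ZD| = 47.30 ✓; |DM| = 64.40 ✓.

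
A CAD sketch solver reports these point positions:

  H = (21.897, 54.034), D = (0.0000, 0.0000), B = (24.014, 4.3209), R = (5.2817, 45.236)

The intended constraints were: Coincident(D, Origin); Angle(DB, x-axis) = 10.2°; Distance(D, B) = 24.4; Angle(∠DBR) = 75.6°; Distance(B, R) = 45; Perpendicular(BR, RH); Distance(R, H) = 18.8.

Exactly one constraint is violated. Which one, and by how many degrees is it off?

Perpendicular(BR, RH) — off by 3.30°.

D = (0.00, 0.00) ✓; DB at 10.20° ✓; |DB| = 24.40 ✓; ∠DBR = 75.60° ✓; |BR| = 45.00 ✓; ∠(BR, RH) = 86.70° ✗; |RH| = 18.80 ✓.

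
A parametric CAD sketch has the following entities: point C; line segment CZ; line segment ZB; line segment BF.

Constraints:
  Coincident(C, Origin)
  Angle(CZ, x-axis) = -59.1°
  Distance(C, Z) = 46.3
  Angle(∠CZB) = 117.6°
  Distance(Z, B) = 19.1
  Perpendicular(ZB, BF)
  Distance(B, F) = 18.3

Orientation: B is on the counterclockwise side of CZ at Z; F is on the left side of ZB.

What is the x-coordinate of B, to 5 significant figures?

42.845

C is at the origin; CZ runs at -59.1° with length 46.3, so Z = 46.3·(cos -59.1°, sin -59.1°) = (23.777, -39.728). ∠CZB = 117.6°, so ZB runs at -59.1° + (180° − 117.6°) = 3.3000° from the x-axis; with |ZB| = 19.1, B = Z + 19.1·(cos 3.3000°, sin 3.3000°) = (42.845, -38.629). So B.x = 42.845.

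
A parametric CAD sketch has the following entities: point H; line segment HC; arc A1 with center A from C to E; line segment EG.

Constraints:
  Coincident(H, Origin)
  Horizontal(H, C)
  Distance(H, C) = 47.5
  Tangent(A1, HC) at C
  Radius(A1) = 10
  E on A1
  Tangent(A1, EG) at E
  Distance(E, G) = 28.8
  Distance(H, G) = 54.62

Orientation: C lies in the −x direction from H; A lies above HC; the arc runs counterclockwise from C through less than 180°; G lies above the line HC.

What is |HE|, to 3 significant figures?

38.9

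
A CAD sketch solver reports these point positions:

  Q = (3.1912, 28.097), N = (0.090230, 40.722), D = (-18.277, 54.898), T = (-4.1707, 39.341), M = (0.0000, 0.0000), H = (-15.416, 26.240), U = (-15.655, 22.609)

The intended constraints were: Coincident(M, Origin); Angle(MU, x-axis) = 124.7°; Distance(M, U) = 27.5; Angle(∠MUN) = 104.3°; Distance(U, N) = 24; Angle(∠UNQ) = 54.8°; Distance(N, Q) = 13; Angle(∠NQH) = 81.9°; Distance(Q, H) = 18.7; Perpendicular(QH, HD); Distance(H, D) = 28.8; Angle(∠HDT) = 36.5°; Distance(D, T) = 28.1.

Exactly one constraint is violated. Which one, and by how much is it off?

Distance(D, T) = 28.1 — off by 7.10.

M = (0.00, 0.00) ✓; MU at 124.7° ✓; |MU| = 27.50 ✓; ∠MUN = 104.3° ✓; |UN| = 24.00 ✓; ∠UNQ = 54.80° ✓; |NQ| = 13.00 ✓; ∠NQH = 81.90° ✓; |QH| = 18.70 ✓; ∠(QH, HD) = 90.00° ✓; |HD| = 28.80 ✓; ∠HDT = 36.50° ✓; |DT| = 21.00 ✗.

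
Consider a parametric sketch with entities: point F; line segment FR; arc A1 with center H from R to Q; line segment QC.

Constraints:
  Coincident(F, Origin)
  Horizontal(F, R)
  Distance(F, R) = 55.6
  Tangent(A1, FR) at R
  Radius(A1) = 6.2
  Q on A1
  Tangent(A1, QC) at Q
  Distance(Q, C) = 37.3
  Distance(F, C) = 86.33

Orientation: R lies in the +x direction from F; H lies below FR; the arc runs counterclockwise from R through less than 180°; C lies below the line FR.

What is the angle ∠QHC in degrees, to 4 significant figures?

80.56°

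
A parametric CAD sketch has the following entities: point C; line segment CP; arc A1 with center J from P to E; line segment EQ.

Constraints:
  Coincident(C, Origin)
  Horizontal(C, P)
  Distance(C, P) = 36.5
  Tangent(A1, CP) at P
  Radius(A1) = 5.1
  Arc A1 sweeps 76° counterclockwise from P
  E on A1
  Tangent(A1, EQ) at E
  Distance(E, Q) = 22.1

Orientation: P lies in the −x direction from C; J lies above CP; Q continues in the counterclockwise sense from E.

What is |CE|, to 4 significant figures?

31.79

A1 meets CP tangentially, so JP is at right angles to CP, so J = P + (0, 5.1) = (-36.50, 5.100). On A1, P sits at bearing -90° from J; a 76° counterclockwise sweep puts E at bearing -14°, so E = J + 5.1·(cos -14°, sin -14°) = (-31.55, 3.866). Then |CE| = |E − C| = 31.79.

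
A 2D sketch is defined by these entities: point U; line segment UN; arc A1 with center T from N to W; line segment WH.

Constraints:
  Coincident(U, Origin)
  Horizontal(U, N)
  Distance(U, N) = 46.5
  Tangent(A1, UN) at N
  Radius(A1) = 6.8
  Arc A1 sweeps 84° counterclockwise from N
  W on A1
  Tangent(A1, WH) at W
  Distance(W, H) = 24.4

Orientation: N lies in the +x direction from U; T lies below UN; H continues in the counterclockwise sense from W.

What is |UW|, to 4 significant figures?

40.20

A1 meets UN tangentially, so TN is at right angles to UN, so T = N + (0, -6.8) = (46.50, -6.800). On A1, N sits at bearing 90° from T; an 84° counterclockwise sweep puts W at bearing 174°, so W = T + 6.8·(cos 174°, sin 174°) = (39.74, -6.089). Then |UW| = |W − U| = 40.20.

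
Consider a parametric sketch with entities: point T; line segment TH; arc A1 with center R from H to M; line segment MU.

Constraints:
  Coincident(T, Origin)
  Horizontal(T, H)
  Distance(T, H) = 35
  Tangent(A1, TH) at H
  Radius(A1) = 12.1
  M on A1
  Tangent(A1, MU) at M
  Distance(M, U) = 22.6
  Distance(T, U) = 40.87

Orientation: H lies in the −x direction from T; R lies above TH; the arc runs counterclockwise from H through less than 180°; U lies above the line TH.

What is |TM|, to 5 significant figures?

25.732

T is at the origin; TH is horizontal with |TH| = 35.0 and H on the −x side, so H = (-35.000, 0.0000). Since A1 is tangent to TH there, RH ⟂ TH, so R = H + (0, 12.1) = (-35.000, 12.100). Since RM ⟂ MU (tangency), |RU| = √(12.1² + 22.6²) = 25.635 regardless of where M sits on A1. So U lies on both circle(T, 40.87) and circle(R, 25.635); the above-TH intersection is U = (-22.203, 34.313). M is the foot of the tangent from U: M = (-22.906, 11.724).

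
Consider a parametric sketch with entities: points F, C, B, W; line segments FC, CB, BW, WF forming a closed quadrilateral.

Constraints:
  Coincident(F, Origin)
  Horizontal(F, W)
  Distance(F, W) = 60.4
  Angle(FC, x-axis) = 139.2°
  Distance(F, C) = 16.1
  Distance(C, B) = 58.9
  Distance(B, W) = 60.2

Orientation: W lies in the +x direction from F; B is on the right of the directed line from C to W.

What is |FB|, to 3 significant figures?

44.1

F is at the origin; FW is horizontal with |FW| = 60.4 and W in +x, so W = (60.4, 0). FC runs at 139.2° with |FC| = 16.1, so C = (-12.2, 10.5). B is determined by |CB| = 58.9 and |BW| = 60.2 together: it lies at the intersection of circle(C, 58.9) and circle(W, 60.2). With |CW| = 73.3, the foot of the radical line on CW is 35.6 from C and the perpendicular offset is √(58.9² − 35.6²) = 46.9. Taking the right-of-CW solution: B = (16.3, -41.0).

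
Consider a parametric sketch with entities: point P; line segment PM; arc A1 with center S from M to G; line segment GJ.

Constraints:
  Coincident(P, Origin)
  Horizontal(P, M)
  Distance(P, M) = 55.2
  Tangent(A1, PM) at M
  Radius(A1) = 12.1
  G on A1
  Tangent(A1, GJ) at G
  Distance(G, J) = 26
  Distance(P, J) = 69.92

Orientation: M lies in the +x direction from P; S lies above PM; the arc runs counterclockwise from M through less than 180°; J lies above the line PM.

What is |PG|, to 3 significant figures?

68.5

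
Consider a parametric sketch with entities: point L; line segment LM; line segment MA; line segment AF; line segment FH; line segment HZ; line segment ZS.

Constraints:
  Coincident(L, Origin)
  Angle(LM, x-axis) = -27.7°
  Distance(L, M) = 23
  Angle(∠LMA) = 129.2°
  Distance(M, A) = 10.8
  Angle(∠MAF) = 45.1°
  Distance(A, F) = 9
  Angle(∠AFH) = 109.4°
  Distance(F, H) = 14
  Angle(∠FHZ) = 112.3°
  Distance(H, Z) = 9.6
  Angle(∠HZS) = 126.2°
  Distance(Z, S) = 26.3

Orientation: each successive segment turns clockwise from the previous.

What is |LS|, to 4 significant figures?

50.50

∠FHZ = 112.3° gives HZ at 8.300° from the x-axis; with |HZ| = 9.6, Z = (27.89, -1.350). ∠HZS = 126.2° gives ZS at -45.50° from the x-axis; with |ZS| = 26.3, S = (46.32, -20.11). Then |LS| = |S − L| = 50.50.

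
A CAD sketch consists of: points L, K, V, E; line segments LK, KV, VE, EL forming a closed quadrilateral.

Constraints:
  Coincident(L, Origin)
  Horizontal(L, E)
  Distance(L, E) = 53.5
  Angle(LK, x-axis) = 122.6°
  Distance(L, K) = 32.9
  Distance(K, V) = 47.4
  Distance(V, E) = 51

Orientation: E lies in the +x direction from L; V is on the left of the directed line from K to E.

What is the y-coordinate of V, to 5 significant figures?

43.546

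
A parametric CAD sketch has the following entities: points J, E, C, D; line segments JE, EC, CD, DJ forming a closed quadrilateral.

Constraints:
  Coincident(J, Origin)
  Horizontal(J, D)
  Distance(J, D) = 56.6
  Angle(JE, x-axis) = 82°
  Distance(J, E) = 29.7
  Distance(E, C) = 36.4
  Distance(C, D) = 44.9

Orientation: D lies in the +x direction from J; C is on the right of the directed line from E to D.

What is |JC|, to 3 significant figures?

13.6

Checks: J = (0.00, 0.00) ✓; |EC| = 36.40 ✓; |CD| = 44.90 ✓.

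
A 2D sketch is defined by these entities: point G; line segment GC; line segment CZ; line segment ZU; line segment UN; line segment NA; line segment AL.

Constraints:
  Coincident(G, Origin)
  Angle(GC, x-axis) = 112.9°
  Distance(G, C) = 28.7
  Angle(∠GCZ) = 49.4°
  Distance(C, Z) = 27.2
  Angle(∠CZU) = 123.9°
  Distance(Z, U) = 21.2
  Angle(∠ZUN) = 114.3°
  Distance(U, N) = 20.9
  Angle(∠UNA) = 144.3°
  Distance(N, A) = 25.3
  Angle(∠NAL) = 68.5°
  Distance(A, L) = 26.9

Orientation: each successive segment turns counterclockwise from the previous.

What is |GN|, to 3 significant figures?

16.5

G is at the origin; GC runs at 112.9° with length 28.7, so C = (-11.2, 26.4). ∠GCZ = 49.4° gives CZ at -116° from the x-axis; with |CZ| = 27.2, Z = (-23.3, 2.10). ∠CZU = 123.9° gives ZU at -60.4° from the x-axis; with |ZU| = 21.2, U = (-12.8, -16.3). ∠ZUN = 114.3° gives UN at 5.30° from the x-axis; with |UN| = 20.9, N = (7.98, -14.4). Then |GN| = |N − G| = 16.5.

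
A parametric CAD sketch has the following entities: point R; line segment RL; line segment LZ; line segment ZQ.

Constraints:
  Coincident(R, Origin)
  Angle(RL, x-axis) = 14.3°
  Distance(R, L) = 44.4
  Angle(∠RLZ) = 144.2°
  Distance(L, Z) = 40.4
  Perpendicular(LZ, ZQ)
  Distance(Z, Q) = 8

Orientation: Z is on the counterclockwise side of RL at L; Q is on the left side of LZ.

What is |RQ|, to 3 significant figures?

78.5

R is at the origin; RL runs at 14.3° with length 44.4, so L = 44.4·(cos 14.3°, sin 14.3°) = (43.0, 11.0). ∠RLZ = 144.2°, so LZ runs at 14.3° + (180° − 144.2°) = 50.1° from the x-axis; with |LZ| = 40.4, Z = L + 40.4·(cos 50.1°, sin 50.1°) = (68.9, 42.0). LZ ⟂ ZQ; with |ZQ| = 8.0 on the left of LZ, Q = Z + 8.0·(-0.767, 0.641) = (62.8, 47.1). Then |RQ| = |Q − R| = 78.5.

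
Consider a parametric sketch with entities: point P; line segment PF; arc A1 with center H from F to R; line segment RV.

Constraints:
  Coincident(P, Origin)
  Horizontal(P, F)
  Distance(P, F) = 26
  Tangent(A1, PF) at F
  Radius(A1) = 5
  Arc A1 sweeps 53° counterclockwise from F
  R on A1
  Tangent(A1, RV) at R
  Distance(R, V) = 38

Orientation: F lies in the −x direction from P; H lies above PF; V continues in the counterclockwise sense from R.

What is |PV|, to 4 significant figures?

32.35

P is at the origin; PF is horizontal with |PF| = 26.0 and F on the −x side, so F = (-26.00, 0.000). The tangent condition forces HF to be normal to PF, so H = F + (0, 5) = (-26.00, 5.000). On A1, F sits at bearing -90° from H; a 53° counterclockwise sweep puts R at bearing -37°, so R = H + 5.0·(cos -37°, sin -37°) = (-22.01, 1.991). Since A1 is tangent to RV there, HR ⟂ RV, so RV runs along (−sin -37°, cos -37°); with |RV| = 38.0, V = (0.8621, 32.34). Then |PV| = |V − P| = 32.35.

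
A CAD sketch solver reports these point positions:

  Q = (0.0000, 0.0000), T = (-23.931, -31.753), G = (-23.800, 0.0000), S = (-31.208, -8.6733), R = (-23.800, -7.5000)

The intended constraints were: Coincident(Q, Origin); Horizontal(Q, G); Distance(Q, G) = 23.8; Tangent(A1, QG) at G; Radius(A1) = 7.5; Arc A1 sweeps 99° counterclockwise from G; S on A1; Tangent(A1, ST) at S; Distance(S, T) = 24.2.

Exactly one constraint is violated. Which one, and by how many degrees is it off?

Tangent(A1, ST) at S — off by 8.50°.

Q = (0.00, 0.00) ✓; Q.y = 0.00, G.y = 0.00 ✓; |QG| = 23.80 ✓; ∠(RG, GQ) = 90.00° ✓; |RG| = 7.500 ✓; bearing(R→S) − bearing(R→G) = 99.00° ✓; |RS| = 7.500 ✓; ∠(RS, ST) = 81.50° ✗; |ST| = 24.20 ✓.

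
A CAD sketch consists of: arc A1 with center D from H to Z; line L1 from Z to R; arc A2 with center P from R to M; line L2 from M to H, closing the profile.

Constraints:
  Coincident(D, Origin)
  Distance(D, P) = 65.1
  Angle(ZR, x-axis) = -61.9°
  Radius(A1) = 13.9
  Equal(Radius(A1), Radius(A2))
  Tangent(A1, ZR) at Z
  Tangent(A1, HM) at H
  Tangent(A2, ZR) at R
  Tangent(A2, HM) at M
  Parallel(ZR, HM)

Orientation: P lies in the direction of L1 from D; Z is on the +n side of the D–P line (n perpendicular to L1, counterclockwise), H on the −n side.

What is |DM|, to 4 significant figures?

66.57

The slot axis is L1's direction at -61.9°, so u = (cos -61.9°, sin -61.9°) = (0.4710, -0.8821) and n = (−sin -61.9°, cos -61.9°) = (0.8821, 0.4710). D is at the origin and P lies 65.1 along u from D, so P = 65.1·u = (30.66, -57.43). Tangency of A1 to both parallel lines with radius 13.9 puts Z and H at D ± 13.9·n: Z = (12.26, 6.547), H = (-12.26, -6.547). Equal radii place R and M the same way about P: R = P + 13.9·n = (42.92, -50.88), M = P − 13.9·n = (18.40, -63.97). Then |DM| = |M − D| = 66.57.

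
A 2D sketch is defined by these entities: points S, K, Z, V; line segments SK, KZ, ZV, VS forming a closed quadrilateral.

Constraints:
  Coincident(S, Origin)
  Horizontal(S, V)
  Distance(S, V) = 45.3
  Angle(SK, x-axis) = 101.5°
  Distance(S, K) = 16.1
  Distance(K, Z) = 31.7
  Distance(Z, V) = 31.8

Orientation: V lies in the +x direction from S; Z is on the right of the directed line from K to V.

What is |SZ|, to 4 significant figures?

18.18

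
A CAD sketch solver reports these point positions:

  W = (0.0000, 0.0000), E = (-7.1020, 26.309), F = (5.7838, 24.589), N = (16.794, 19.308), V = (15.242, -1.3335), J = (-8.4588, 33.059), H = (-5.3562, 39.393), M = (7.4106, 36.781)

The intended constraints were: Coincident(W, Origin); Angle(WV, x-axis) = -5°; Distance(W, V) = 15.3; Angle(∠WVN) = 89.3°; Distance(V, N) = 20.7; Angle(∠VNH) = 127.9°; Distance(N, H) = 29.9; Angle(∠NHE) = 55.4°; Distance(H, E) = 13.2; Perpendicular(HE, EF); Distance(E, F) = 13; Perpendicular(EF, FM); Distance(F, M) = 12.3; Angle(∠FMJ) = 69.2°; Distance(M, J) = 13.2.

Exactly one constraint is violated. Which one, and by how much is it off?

Distance(M, J) = 13.2 — off by 3.10.

W = (0.00, 0.00) ✓; WV at -5.000° ✓; |WV| = 15.30 ✓; ∠WVN = 89.30° ✓; |VN| = 20.70 ✓; ∠VNH = 127.9° ✓; |NH| = 29.90 ✓; ∠NHE = 55.40° ✓; |HE| = 13.20 ✓; ∠(HE, EF) = 90.00° ✓; |EF| = 13.00 ✓; ∠(EF, FM) = 90.00° ✓; |FM| = 12.30 ✓; ∠FMJ = 69.20° ✓; |MJ| = 16.30 ✗.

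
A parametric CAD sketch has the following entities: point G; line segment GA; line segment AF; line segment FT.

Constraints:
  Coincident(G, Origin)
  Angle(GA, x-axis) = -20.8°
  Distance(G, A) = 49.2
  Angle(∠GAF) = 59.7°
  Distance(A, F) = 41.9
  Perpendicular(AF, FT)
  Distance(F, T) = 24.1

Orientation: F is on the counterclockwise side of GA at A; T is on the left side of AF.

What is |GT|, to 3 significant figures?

25.1

∠GAF = 59.7°, so AF runs at -20.8° + (180° − 59.7°) = 99.5° from the x-axis; with |AF| = 41.9, F = A + 41.9·(cos 99.5°, sin 99.5°) = (39.1, 23.9). AF is perpendicular to FT; with |FT| = 24.1 on the left of AF, T = F + 24.1·(-0.986, -0.165) = (15.3, 19.9). Then |GT| = |T − G| = 25.1.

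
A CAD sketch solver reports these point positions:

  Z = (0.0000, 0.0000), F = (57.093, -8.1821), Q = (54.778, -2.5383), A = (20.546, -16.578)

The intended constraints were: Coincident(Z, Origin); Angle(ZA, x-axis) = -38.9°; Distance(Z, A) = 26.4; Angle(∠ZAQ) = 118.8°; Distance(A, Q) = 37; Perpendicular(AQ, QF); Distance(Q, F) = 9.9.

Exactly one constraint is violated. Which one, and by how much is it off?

Distance(Q, F) = 9.9 — off by 3.80.

Z = (0.00, 0.00) ✓; ZA at -38.90° ✓; |ZA| = 26.40 ✓; ∠ZAQ = 118.8° ✓; |AQ| = 37.00 ✓; ∠(AQ, QF) = 90.00° ✓; |QF| = 6.100 ✗.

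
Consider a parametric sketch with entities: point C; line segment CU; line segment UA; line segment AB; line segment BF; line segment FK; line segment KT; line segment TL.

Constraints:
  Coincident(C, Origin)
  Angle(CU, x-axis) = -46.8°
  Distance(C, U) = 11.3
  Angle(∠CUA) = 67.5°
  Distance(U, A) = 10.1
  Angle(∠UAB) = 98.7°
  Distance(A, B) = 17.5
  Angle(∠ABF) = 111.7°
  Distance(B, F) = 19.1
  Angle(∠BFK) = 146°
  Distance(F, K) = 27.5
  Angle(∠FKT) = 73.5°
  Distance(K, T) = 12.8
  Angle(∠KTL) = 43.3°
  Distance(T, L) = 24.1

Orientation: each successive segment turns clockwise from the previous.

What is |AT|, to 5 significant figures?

39.171

C is at the origin; CU runs at -46.8° with length 11.3, so U = (7.7354, -8.2373). ∠CUA = 67.5° gives UA at -159.30° from the x-axis; with |UA| = 10.1, A = (-1.7126, -11.807). ∠UAB = 98.7° gives AB at 119.40° from the x-axis; with |AB| = 17.5, B = (-10.303, 3.4388). ∠ABF = 111.7° gives BF at 51.100° from the x-axis; with |BF| = 19.1, F = (1.6907, 18.303). ∠BFK = 146.0° gives FK at 17.100° from the x-axis; with |FK| = 27.5, K = (27.975, 26.389). ∠FKT = 73.5° gives KT at -89.400° from the x-axis; with |KT| = 12.8, T = (28.109, 13.590). Then |AT| = |T − A| = 39.171.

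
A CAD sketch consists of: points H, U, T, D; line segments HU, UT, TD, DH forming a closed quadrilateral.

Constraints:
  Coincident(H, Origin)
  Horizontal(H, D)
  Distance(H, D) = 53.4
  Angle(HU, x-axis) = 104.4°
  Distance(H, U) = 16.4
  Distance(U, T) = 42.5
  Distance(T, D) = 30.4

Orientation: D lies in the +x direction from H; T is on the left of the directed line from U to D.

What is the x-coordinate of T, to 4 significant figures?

37.26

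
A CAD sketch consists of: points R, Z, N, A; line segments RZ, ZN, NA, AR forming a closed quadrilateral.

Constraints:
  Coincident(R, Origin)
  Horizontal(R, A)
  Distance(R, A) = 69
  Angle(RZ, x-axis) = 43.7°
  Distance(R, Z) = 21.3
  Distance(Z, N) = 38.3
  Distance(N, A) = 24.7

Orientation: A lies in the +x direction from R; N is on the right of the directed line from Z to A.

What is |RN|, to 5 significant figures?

46.616

R is at the origin; R and A share the same y with |RA| = 69.0 and A in +x, so A = (69.0, 0). RZ runs at 43.7° with |RZ| = 21.3, so Z = (15.399, 14.716). N is determined by |ZN| = 38.3 and |NA| = 24.7 together: it lies at the intersection of circle(Z, 38.3) and circle(A, 24.7). With |ZA| = 55.584, the foot of the radical line on ZA is 35.499 from Z and the perpendicular offset is √(38.3² − 35.499²) = 14.377. Taking the right-of-ZA solution: N = (45.826, -8.5462).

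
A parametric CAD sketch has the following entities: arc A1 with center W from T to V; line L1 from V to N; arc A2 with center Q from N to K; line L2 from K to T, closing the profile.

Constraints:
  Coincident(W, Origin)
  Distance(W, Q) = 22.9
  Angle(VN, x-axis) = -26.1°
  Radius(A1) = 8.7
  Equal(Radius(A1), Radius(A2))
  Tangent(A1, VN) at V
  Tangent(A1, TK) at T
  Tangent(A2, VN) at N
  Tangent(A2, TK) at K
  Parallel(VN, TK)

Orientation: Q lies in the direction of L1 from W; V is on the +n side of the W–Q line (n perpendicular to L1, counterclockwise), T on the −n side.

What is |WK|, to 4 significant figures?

24.50

The slot axis is L1's direction at -26.1°, so u = (cos -26.1°, sin -26.1°) = (0.8980, -0.4399) and n = (−sin -26.1°, cos -26.1°) = (0.4399, 0.8980). W is at the origin and Q lies 22.9 along u from W, so Q = 22.9·u = (20.56, -10.07). Tangency of A1 to both parallel lines with radius 8.7 puts V and T at W ± 8.7·n: V = (3.827, 7.813), T = (-3.827, -7.813). Equal radii place N and K the same way about Q: N = Q + 8.7·n = (24.39, -2.262), K = Q − 8.7·n = (16.74, -17.89). Then |WK| = |K − W| = 24.50.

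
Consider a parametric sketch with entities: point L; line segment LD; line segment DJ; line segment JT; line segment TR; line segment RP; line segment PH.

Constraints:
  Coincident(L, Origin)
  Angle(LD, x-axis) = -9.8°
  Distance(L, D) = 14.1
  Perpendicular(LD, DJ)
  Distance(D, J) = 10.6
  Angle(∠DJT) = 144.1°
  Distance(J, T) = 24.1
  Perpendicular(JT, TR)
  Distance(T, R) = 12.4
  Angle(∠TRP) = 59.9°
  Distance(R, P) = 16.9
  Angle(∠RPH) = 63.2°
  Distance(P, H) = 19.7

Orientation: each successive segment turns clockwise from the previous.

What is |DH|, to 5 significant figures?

36.949

∠TRP = 59.9° gives RP at 14.200° from the x-axis; with |RP| = 16.9, P = (2.5651, -16.657). ∠RPH = 63.2° gives PH at -102.60° from the x-axis; with |PH| = 19.7, H = (-1.7323, -35.882). Then |DH| = |H − D| = 36.949.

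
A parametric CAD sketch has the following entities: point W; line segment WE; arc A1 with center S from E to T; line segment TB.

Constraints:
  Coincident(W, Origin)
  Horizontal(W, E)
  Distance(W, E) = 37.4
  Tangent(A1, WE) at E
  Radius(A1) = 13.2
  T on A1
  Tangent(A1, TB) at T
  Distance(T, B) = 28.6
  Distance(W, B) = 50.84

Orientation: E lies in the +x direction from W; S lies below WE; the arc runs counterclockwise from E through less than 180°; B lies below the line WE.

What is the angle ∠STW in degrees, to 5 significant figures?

143.31°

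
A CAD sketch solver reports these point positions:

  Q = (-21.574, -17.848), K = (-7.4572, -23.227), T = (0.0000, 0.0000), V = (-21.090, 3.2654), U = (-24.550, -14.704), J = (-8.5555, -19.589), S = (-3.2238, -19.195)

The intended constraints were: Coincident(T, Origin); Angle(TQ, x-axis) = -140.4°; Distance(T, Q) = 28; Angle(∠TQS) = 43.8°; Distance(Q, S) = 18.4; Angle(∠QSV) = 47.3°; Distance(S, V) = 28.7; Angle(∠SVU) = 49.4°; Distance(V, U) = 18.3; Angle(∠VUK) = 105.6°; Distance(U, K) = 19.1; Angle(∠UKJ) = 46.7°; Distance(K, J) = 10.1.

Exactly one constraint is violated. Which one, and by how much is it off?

Distance(K, J) = 10.1 — off by 6.30.

T = (0.00, 0.00) ✓; TQ at -140.4° ✓; |TQ| = 28.00 ✓; ∠TQS = 43.80° ✓; |QS| = 18.40 ✓; ∠QSV = 47.30° ✓; |SV| = 28.70 ✓; ∠SVU = 49.40° ✓; |VU| = 18.30 ✓; ∠VUK = 105.6° ✓; |UK| = 19.10 ✓; ∠UKJ = 46.70° ✓; |KJ| = 3.800 ✗.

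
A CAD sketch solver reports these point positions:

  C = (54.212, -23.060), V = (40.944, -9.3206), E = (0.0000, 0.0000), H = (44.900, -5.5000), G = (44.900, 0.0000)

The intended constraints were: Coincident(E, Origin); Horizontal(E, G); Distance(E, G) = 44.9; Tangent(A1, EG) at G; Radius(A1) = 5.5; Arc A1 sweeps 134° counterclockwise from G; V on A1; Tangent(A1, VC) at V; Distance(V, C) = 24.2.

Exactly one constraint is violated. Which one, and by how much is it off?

Distance(V, C) = 24.2 — off by 5.10.

E = (0.00, 0.00) ✓; E.y = 0.00, G.y = 0.00 ✓; |EG| = 44.90 ✓; ∠(HG, GE) = 90.00° ✓; |HG| = 5.500 ✓; bearing(H→V) − bearing(H→G) = 134.0° ✓; |HV| = 5.500 ✓; ∠(HV, VC) = 90.00° ✓; |VC| = 19.10 ✗.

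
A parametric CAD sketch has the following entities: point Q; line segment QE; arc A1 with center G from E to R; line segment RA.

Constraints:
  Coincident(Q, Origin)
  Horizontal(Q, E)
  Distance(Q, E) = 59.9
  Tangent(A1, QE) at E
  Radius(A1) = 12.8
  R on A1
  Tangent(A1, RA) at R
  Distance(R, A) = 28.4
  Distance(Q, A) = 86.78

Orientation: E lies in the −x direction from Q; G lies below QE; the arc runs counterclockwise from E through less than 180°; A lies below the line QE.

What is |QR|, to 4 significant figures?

73.20

Checks: ∠(GE, EQ) = 90.00° ✓; |GE| = 12.80 ✓; |GR| = 12.80 ✓; ∠(GR, RA) = 90.00° ✓; |RA| = 28.40 ✓; |QA| = 86.78 ✓.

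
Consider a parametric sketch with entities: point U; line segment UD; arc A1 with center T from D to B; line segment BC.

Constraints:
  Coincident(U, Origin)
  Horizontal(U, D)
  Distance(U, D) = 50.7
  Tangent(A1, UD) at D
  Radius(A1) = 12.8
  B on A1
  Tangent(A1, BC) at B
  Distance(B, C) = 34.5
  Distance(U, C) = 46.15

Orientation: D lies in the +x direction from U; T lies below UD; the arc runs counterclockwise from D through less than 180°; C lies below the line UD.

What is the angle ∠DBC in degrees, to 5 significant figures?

147.20°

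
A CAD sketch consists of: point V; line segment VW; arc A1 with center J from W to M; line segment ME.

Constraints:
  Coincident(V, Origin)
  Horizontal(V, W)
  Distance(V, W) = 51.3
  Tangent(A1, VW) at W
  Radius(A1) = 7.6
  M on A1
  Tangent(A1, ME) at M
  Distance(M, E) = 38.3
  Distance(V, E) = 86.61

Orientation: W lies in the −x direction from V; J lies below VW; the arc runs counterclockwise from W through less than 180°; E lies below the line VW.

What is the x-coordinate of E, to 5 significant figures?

-79.308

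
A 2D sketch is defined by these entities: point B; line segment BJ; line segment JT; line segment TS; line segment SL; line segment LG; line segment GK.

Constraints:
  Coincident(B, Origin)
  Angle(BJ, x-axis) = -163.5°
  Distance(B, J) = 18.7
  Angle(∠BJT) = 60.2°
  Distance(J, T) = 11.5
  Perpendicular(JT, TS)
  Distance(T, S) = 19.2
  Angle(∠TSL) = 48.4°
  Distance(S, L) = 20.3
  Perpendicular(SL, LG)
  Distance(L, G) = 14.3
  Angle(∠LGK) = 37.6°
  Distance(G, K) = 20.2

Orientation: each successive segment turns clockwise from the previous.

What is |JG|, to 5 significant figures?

7.6494

B is at the origin; BJ runs at -163.5° with length 18.7, so J = (-17.930, -5.3111). ∠BJT = 60.2° gives JT at 76.700° from the x-axis; with |JT| = 11.5, T = (-15.284, 5.8805). JT ⟂ TS, so TS runs at -13.300°; with |TS| = 19.2, S = (3.4007, 1.4635). ∠TSL = 48.4° gives SL at -144.90° from the x-axis; with |SL| = 20.3, L = (-13.208, -10.209). The perpendicularity gives LG at right angles to SL, so LG runs at 125.10°; with |LG| = 14.3, G = (-21.430, 1.4904). Then |JG| = |G − J| = 7.6494.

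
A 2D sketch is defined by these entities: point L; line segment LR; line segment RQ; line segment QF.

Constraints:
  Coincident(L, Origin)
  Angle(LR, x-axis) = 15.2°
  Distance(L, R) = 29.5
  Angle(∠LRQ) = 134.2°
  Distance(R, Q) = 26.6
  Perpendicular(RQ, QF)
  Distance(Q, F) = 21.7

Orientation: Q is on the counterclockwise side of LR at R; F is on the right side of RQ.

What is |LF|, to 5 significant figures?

63.724

L is at the origin; LR runs at 15.2° with length 29.5, so R = 29.5·(cos 15.2°, sin 15.2°) = (28.468, 7.7346). ∠LRQ = 134.2°, so RQ runs at 15.2° + (180° − 134.2°) = 61.000° from the x-axis; with |RQ| = 26.6, Q = R + 26.6·(cos 61.000°, sin 61.000°) = (41.364, 30.999). The perpendicularity gives QF at right angles to RQ; with |QF| = 21.7 on the right of RQ, F = Q + 21.7·(0.87462, -0.48481) = (60.343, 20.479). Then |LF| = |F − L| = 63.724.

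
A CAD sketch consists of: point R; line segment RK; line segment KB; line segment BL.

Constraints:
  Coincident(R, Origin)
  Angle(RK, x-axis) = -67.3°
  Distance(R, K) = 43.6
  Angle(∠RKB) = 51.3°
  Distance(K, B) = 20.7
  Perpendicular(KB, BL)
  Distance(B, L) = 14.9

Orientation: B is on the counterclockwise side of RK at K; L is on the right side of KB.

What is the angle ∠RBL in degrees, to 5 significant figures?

169.09°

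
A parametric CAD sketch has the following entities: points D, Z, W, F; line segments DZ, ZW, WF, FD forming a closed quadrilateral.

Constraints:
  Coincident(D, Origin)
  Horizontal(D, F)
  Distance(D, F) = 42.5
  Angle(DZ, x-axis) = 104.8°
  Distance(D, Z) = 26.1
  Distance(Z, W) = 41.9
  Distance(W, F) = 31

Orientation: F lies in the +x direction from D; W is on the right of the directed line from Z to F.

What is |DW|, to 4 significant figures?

17.80

Checks: |ZW| = 41.90 ✓; |WF| = 31.00 ✓.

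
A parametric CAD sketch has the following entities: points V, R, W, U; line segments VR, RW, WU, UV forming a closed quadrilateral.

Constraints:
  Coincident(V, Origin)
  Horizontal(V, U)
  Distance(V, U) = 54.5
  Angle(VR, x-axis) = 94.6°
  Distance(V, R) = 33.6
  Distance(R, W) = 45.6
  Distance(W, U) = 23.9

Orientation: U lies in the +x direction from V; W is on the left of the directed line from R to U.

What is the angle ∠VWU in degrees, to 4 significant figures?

99.61°

V is at the origin; VU is horizontal with |VU| = 54.5 and U in +x, so U = (54.5, 0). VR runs at 94.6° with |VR| = 33.6, so R = (-2.695, 33.49). W is determined by |RW| = 45.6 and |WU| = 23.9 together: it lies at the intersection of circle(R, 45.6) and circle(U, 23.9). With |RU| = 66.28, the foot of the radical line on RU is 44.52 from R and the perpendicular offset is √(45.6² − 44.52²) = 9.880. Taking the left-of-RU solution: W = (40.71, 19.52).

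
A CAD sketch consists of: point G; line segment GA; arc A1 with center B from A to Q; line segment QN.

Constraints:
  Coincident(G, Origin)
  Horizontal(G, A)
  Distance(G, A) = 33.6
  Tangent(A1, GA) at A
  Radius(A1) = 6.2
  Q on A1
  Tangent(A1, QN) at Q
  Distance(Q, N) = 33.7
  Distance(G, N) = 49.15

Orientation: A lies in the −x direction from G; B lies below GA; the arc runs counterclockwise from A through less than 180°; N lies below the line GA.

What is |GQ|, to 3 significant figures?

40.3

Checks: |BQ| = 6.200 ✓; ∠(BQ, QN) = 90.00° ✓; |QN| = 33.70 ✓; |GN| = 49.15 ✓.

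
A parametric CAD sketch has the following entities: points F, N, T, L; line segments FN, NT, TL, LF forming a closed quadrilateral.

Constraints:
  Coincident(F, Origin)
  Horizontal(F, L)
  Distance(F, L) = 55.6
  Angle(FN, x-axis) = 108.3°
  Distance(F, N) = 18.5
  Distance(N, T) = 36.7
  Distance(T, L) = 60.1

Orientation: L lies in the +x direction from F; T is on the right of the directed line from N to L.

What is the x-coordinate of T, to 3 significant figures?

-1.46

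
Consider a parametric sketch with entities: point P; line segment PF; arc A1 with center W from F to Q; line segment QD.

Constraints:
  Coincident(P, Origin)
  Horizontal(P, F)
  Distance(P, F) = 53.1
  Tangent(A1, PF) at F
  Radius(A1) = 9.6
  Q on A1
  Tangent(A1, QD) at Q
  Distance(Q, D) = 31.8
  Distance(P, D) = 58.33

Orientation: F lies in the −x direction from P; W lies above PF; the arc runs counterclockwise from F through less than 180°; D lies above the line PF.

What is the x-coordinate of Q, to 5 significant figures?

-43.516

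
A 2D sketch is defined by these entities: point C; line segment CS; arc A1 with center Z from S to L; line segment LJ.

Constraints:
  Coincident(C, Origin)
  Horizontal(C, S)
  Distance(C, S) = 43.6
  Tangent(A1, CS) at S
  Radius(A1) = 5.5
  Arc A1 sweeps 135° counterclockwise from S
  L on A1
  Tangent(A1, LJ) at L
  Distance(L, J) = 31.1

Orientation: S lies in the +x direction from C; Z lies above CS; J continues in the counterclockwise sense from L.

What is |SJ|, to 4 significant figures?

36.23

On A1, S sits at bearing -90° from Z; a 135° counterclockwise sweep puts L at bearing 45°, so L = Z + 5.5·(cos 45°, sin 45°) = (47.49, 9.389). A1 meets LJ tangentially, so ZL is at right angles to LJ, so LJ runs along (−sin 45°, cos 45°); with |LJ| = 31.1, J = (25.50, 31.38). Then |SJ| = |J − S| = 36.23.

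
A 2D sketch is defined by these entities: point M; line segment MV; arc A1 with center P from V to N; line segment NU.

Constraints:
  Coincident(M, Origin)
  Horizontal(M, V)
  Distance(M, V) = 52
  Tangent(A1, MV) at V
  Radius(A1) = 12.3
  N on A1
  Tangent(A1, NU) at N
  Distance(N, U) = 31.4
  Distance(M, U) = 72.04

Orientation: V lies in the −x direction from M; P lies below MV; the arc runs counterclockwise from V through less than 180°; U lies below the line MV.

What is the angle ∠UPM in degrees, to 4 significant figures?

109.4°

Checks: |PN| = 12.30 ✓; ∠(PN, NU) = 90.00° ✓; |NU| = 31.40 ✓; |MU| = 72.04 ✓.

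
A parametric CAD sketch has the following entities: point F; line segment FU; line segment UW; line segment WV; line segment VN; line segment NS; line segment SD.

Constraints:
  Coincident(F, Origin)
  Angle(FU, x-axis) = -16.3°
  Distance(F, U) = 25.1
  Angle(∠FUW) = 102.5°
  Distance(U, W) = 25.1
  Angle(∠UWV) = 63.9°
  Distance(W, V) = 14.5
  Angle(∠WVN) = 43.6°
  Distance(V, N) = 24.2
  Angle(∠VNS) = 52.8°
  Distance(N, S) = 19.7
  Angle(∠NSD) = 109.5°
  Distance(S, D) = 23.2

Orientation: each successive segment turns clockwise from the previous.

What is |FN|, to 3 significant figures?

38.5

F is at the origin; FU runs at -16.3° with length 25.1, so U = (24.1, -7.04). ∠FUW = 102.5° gives UW at -93.8° from the x-axis; with |UW| = 25.1, W = (22.4, -32.1). ∠UWV = 63.9° gives WV at 150° from the x-axis; with |WV| = 14.5, V = (9.86, -24.9). ∠WVN = 43.6° gives VN at 13.7° from the x-axis; with |VN| = 24.2, N = (33.4, -19.1). Then |FN| = |N − F| = 38.5.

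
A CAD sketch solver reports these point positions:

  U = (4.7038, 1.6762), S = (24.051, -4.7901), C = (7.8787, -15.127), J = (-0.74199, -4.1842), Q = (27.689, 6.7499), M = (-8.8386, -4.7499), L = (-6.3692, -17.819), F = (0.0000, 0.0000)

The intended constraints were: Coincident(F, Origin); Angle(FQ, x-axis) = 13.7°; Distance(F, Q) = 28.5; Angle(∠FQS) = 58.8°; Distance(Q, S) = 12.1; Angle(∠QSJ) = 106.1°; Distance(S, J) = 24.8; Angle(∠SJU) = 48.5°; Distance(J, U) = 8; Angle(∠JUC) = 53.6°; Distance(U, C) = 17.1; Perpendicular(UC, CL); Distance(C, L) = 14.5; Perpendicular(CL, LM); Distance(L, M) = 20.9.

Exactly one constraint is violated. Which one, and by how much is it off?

Distance(L, M) = 20.9 — off by 7.60.

F = (0.00, 0.00) ✓; FQ at 13.70° ✓; |FQ| = 28.50 ✓; ∠FQS = 58.80° ✓; |QS| = 12.10 ✓; ∠QSJ = 106.1° ✓; |SJ| = 24.80 ✓; ∠SJU = 48.50° ✓; |JU| = 8.000 ✓; ∠JUC = 53.60° ✓; |UC| = 17.10 ✓; ∠(UC, CL) = 90.00° ✓; |CL| = 14.50 ✓; ∠(CL, LM) = 90.00° ✓; |LM| = 13.30 ✗.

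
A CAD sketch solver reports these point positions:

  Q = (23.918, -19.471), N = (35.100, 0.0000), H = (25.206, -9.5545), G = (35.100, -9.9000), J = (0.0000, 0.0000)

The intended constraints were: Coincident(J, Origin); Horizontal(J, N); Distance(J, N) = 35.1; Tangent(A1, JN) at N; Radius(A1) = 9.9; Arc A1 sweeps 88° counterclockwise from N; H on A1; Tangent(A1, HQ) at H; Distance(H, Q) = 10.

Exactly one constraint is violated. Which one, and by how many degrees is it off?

Tangent(A1, HQ) at H — off by 5.40°.

J = (0.00, 0.00) ✓; J.y = 0.00, N.y = 0.00 ✓; |JN| = 35.10 ✓; ∠(GN, NJ) = 90.00° ✓; |GN| = 9.900 ✓; bearing(G→H) − bearing(G→N) = 88.00° ✓; |GH| = 9.900 ✓; ∠(GH, HQ) = 95.40° ✗; |HQ| = 10.00 ✓.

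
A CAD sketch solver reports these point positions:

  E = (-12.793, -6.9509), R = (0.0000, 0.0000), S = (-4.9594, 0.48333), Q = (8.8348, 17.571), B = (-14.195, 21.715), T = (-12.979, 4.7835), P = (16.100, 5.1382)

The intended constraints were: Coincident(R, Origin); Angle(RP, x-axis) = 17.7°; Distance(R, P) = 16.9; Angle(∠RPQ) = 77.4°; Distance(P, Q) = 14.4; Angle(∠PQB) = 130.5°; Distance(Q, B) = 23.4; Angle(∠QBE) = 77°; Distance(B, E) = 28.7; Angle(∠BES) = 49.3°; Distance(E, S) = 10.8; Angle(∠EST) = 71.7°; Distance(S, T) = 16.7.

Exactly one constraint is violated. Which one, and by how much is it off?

Distance(S, T) = 16.7 — off by 7.60.

R = (0.00, 0.00) ✓; RP at 17.70° ✓; |RP| = 16.90 ✓; ∠RPQ = 77.40° ✓; |PQ| = 14.40 ✓; ∠PQB = 130.5° ✓; |QB| = 23.40 ✓; ∠QBE = 77.00° ✓; |BE| = 28.70 ✓; ∠BES = 49.30° ✓; |ES| = 10.80 ✓; ∠EST = 71.70° ✓; |ST| = 9.100 ✗.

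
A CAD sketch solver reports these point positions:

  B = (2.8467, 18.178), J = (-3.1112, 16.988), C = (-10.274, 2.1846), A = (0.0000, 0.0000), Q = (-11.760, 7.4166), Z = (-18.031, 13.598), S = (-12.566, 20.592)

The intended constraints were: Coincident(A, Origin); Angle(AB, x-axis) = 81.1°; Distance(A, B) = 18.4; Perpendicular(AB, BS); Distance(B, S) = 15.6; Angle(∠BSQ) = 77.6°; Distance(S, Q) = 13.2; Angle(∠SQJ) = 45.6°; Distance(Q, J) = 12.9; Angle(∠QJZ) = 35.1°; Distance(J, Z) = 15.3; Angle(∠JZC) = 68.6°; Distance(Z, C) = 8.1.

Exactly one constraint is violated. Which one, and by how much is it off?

Distance(Z, C) = 8.1 — off by 5.70.

A = (0.00, 0.00) ✓; AB at 81.10° ✓; |AB| = 18.40 ✓; ∠(AB, BS) = 90.00° ✓; |BS| = 15.60 ✓; ∠BSQ = 77.60° ✓; |SQ| = 13.20 ✓; ∠SQJ = 45.60° ✓; |QJ| = 12.90 ✓; ∠QJZ = 35.10° ✓; |JZ| = 15.30 ✓; ∠JZC = 68.60° ✓; |ZC| = 13.80 ✗.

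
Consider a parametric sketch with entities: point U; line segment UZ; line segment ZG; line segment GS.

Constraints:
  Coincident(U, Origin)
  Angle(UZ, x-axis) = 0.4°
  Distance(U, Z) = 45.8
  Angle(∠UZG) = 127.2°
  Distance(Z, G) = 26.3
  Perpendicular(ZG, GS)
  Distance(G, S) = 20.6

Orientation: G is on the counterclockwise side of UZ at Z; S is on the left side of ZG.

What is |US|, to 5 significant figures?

56.278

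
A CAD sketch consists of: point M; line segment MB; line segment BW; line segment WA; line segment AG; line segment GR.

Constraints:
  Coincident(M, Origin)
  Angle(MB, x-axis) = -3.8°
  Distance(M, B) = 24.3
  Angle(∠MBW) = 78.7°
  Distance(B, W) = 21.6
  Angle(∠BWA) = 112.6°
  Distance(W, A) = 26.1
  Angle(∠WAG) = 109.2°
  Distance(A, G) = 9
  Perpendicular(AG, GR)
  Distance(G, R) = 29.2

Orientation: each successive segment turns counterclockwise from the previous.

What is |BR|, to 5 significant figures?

9.9561

M is at the origin; MB runs at -3.8° with length 24.3, so B = (24.247, -1.6105). ∠MBW = 78.7° gives BW at 97.500° from the x-axis; with |BW| = 21.6, W = (21.427, 19.805). ∠BWA = 112.6° gives WA at 164.90° from the x-axis; with |WA| = 26.1, A = (-3.7716, 26.604). ∠WAG = 109.2° gives AG at -124.30° from the x-axis; with |AG| = 9.0, G = (-8.8434, 19.169). AG ⟂ GR, so GR runs at -34.300°; with |GR| = 29.2, R = (15.279, 2.7141). Then |BR| = |R − B| = 9.9561.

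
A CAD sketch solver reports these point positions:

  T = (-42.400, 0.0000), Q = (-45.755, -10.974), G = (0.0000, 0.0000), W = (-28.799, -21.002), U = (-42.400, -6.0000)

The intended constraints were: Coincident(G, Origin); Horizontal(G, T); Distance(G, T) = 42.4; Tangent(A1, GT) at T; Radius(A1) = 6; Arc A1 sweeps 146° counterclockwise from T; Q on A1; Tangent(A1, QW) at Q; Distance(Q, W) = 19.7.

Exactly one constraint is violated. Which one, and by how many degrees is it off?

Tangent(A1, QW) at Q — off by 3.40°.

G = (0.00, 0.00) ✓; G.y = 0.00, T.y = 0.00 ✓; |GT| = 42.40 ✓; ∠(UT, TG) = 90.00° ✓; |UT| = 6.000 ✓; bearing(U→Q) − bearing(U→T) = 146.0° ✓; |UQ| = 6.000 ✓; ∠(UQ, QW) = 86.60° ✗; |QW| = 19.70 ✓.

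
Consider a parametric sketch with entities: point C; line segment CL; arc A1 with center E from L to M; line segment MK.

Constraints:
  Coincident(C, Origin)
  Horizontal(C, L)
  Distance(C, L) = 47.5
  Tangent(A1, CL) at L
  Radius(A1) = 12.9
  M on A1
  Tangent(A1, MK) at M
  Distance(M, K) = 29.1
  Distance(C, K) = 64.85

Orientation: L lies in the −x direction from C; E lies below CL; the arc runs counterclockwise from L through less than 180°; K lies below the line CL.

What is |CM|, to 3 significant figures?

62.0

Checks: |EM| = 12.90 ✓; ∠(EM, MK) = 90.00° ✓; |MK| = 29.10 ✓; |CK| = 64.85 ✓.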